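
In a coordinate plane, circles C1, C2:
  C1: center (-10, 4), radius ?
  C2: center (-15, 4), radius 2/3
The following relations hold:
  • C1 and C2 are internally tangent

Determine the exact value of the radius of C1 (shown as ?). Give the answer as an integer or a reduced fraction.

1. [int C1,C2]  r_C1² − (4/3)r_C1 − 221/9 = 0  ⇒  r_C1 = 17/3 (r>0 drops 1)

17/3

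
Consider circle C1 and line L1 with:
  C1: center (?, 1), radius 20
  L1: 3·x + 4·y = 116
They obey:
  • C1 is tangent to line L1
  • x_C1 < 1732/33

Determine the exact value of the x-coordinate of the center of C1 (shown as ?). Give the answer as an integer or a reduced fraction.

4

1. [C1‖L1]  x_C1² − (224/3)x_C1 + 848/3 = 0  ⇒  x_C1 = 4 or 212/3
2. given x_C1 < 1732/33: keep 4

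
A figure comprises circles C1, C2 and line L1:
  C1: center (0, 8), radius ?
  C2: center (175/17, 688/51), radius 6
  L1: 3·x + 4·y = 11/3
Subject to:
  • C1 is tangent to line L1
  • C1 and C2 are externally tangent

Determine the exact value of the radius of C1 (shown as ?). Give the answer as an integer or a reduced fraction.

17/3

1. [C1‖L1]  r_C1² − 289/9 = 0  ⇒  r_C1 = 17/3 (r>0 drops 1)
2. [ext C1·C2]  r_C1² + 12r_C1 − 901/9 = 0  ⇒  r_C1 = 17/3 (r>0 drops 1)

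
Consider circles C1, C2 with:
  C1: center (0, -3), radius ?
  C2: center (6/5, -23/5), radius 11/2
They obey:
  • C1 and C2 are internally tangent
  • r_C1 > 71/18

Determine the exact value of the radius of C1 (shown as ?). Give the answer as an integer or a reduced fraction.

15/2

1. [int C1,C2]  r_C1² − 11r_C1 + 105/4 = 0  ⇒  r_C1 = 7/2 or 15/2
2. given r_C1 > 71/18: keep 15/2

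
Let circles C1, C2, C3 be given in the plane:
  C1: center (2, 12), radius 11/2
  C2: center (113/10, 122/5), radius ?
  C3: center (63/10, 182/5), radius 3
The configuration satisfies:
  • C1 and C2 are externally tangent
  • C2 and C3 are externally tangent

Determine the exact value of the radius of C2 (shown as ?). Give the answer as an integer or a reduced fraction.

1. [ext C1·C2]  r_C2² + 11r_C2 − 210 = 0  ⇒  r_C2 = 10 (r>0 drops 1)
2. [ext C2·C3]  r_C2² + 6r_C2 − 160 = 0  ⇒  r_C2 = 10 (r>0 drops 1)

10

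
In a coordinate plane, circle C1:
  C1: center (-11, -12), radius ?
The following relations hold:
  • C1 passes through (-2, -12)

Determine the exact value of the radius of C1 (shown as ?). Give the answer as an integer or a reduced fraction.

9

1. [C1∋P]  r_C1² − 81 = 0  ⇒  r_C1 = 9 (r>0 drops 1)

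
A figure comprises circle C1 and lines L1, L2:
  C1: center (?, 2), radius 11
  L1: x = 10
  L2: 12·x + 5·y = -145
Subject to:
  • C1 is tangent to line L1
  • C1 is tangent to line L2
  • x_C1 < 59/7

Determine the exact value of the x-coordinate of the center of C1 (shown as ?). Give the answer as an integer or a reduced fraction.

-1

1. [C1‖L1]  x_C1² − 20x_C1 − 21 = 0  ⇒  x_C1 = -1 or 21
2. [C1‖L2]  x_C1² + (155/6)x_C1 + 149/6 = 0  ⇒  x_C1 = -149/6 or -1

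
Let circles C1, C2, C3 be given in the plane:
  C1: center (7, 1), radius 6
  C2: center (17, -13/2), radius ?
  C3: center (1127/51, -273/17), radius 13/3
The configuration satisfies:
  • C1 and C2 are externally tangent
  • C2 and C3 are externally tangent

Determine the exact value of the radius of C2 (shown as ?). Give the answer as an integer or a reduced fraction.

13/2

1. [ext C1·C2]  r_C2² + 12r_C2 − 481/4 = 0  ⇒  r_C2 = 13/2 (r>0 drops 1)
2. [ext C2·C3]  r_C2² + (26/3)r_C2 − 1183/12 = 0  ⇒  r_C2 = 13/2 (r>0 drops 1)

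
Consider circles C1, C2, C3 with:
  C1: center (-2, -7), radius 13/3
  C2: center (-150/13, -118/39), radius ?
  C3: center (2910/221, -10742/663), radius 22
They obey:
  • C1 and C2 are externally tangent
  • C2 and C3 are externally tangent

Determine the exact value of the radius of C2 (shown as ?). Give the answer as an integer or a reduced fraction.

6

1. [ext C1·C2]  r_C2² + (26/3)r_C2 − 88 = 0  ⇒  r_C2 = 6 (r>0 drops 1)
2. [ext C2·C3]  r_C2² + 44r_C2 − 300 = 0  ⇒  r_C2 = 6 (r>0 drops 1)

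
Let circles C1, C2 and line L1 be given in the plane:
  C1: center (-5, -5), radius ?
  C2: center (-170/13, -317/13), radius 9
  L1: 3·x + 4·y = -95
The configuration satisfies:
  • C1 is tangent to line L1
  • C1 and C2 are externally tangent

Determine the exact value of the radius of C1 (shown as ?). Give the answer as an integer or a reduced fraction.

1. [C1‖L1]  r_C1² − 144 = 0  ⇒  r_C1 = 12 (r>0 drops 1)
2. [ext C1·C2]  r_C1² + 18r_C1 − 360 = 0  ⇒  r_C1 = 12 (r>0 drops 1)

12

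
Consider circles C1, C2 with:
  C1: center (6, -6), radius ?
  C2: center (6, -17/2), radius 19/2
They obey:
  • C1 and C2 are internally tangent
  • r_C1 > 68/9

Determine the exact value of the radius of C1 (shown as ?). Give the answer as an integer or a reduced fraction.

1. [int C1,C2]  r_C1² − 19r_C1 + 84 = 0  ⇒  r_C1 = 7 or 12
2. given r_C1 > 68/9: keep 12

12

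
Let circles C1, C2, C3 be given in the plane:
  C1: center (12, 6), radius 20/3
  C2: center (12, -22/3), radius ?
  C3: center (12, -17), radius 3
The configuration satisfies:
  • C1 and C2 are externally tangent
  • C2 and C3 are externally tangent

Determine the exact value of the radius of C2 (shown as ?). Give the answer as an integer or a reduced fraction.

1. [ext C1·C2]  r_C2² + (40/3)r_C2 − 400/3 = 0  ⇒  r_C2 = 20/3 (r>0 drops 1)
2. [ext C2·C3]  r_C2² + 6r_C2 − 760/9 = 0  ⇒  r_C2 = 20/3 (r>0 drops 1)

20/3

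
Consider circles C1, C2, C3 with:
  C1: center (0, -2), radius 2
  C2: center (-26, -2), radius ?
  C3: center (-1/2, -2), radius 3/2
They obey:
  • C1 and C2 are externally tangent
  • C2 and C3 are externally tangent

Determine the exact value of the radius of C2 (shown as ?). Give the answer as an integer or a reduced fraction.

24

1. [ext C1·C2]  r_C2² + 4r_C2 − 672 = 0  ⇒  r_C2 = 24 (r>0 drops 1)
2. [ext C2·C3]  r_C2² + 3r_C2 − 648 = 0  ⇒  r_C2 = 24 (r>0 drops 1)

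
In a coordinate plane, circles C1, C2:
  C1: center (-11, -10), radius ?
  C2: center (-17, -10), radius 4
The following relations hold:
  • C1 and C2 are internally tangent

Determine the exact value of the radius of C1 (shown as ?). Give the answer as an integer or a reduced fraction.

1. [int C1,C2]  r_C1² − 8r_C1 − 20 = 0  ⇒  r_C1 = 10 (r>0 drops 1)

10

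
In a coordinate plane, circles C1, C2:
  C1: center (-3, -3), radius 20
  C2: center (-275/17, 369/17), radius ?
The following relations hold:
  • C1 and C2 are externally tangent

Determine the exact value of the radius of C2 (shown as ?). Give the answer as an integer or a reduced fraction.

8

1. [ext C1·C2]  r_C2² + 40r_C2 − 384 = 0  ⇒  r_C2 = 8 (r>0 drops 1)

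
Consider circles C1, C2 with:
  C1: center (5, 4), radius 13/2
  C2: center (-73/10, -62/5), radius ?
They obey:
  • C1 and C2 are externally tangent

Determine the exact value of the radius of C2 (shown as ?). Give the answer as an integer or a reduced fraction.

14

1. [ext C1·C2]  r_C2² + 13r_C2 − 378 = 0  ⇒  r_C2 = 14 (r>0 drops 1)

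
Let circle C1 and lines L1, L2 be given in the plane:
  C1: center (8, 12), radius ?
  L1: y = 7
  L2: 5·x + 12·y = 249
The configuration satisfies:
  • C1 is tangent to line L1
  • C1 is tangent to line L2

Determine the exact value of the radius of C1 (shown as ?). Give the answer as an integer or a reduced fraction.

5

1. [C1‖L1]  r_C1² − 25 = 0  ⇒  r_C1 = 5 (r>0 drops 1)
2. [C1‖L2]  r_C1² − 25 = 0  ⇒  r_C1 = 5 (r>0 drops 1)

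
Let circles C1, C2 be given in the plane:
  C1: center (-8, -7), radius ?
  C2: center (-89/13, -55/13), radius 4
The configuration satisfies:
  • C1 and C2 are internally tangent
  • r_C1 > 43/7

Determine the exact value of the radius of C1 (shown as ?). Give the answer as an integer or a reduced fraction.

1. [int C1,C2]  r_C1² − 8r_C1 + 7 = 0  ⇒  r_C1 = 1 or 7
2. given r_C1 > 43/7: keep 7

7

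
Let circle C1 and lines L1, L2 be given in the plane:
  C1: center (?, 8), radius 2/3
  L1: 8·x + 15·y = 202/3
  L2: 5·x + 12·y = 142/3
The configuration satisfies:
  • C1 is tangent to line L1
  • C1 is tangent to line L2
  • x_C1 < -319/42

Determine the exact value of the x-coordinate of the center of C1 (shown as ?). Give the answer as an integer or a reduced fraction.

-8

1. [C1‖L1]  x_C1² + (79/6)x_C1 + 124/3 = 0  ⇒  x_C1 = -8 or -31/6
2. [C1‖L2]  x_C1² + (292/15)x_C1 + 1376/15 = 0  ⇒  x_C1 = -172/15 or -8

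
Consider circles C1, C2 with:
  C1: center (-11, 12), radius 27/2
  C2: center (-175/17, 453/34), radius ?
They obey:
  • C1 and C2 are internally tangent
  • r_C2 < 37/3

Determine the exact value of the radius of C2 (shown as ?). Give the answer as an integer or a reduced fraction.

1. [int C1,C2]  r_C2² − 27r_C2 + 180 = 0  ⇒  r_C2 = 12 or 15
2. given r_C2 < 37/3: keep 12

12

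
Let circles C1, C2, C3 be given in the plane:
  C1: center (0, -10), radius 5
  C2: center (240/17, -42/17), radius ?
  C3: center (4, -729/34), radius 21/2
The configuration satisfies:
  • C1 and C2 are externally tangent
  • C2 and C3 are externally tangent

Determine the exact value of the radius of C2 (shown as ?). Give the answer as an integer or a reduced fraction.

1. [ext C1·C2]  r_C2² + 10r_C2 − 231 = 0  ⇒  r_C2 = 11 (r>0 drops 1)
2. [ext C2·C3]  r_C2² + 21r_C2 − 352 = 0  ⇒  r_C2 = 11 (r>0 drops 1)

11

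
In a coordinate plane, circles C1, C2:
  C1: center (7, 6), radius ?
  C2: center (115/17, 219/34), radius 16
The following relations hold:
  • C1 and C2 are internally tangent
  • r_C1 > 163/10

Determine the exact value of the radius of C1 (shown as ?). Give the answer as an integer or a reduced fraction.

1. [int C1,C2]  r_C1² − 32r_C1 + 1023/4 = 0  ⇒  r_C1 = 31/2 or 33/2
2. given r_C1 > 163/10: keep 33/2

33/2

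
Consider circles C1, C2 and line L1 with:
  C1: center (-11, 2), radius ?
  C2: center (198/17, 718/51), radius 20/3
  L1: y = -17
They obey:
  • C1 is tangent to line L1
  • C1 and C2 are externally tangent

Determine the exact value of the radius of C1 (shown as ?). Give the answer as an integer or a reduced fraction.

1. [C1‖L1]  r_C1² − 361 = 0  ⇒  r_C1 = 19 (r>0 drops 1)
2. [ext C1·C2]  r_C1² + (40/3)r_C1 − 1843/3 = 0  ⇒  r_C1 = 19 (r>0 drops 1)

19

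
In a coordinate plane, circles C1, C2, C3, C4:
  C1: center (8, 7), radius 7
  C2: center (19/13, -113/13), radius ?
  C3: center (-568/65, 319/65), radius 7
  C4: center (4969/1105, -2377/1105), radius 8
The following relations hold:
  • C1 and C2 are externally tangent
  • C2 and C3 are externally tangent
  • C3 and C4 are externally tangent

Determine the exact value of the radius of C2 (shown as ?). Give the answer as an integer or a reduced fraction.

1. [ext C1·C2]  r_C2² + 14r_C2 − 240 = 0  ⇒  r_C2 = 10 (r>0 drops 1)
2. [ext C2·C3]  r_C2² + 14r_C2 − 240 = 0  ⇒  r_C2 = 10 (r>0 drops 1)

10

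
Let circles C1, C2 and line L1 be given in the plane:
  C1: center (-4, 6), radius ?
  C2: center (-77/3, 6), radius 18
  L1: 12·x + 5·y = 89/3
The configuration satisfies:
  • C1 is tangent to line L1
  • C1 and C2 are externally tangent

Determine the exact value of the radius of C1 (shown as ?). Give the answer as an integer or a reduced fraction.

11/3

1. [C1‖L1]  r_C1² − 121/9 = 0  ⇒  r_C1 = 11/3 (r>0 drops 1)
2. [ext C1·C2]  r_C1² + 36r_C1 − 1309/9 = 0  ⇒  r_C1 = 11/3 (r>0 drops 1)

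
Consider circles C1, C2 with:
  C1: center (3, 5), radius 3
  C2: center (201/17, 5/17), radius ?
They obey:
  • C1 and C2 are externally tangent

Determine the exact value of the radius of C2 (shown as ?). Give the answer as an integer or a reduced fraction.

1. [ext C1·C2]  r_C2² + 6r_C2 − 91 = 0  ⇒  r_C2 = 7 (r>0 drops 1)

7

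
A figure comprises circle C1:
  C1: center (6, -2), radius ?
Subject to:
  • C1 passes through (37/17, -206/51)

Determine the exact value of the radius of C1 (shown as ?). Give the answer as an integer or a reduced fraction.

13/3

1. [C1∋P]  r_C1² − 169/9 = 0  ⇒  r_C1 = 13/3 (r>0 drops 1)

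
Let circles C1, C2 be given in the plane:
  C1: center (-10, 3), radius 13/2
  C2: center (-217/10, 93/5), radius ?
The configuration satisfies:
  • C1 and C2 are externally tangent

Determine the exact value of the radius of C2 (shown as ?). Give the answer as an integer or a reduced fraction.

13

1. [ext C1·C2]  r_C2² + 13r_C2 − 338 = 0  ⇒  r_C2 = 13 (r>0 drops 1)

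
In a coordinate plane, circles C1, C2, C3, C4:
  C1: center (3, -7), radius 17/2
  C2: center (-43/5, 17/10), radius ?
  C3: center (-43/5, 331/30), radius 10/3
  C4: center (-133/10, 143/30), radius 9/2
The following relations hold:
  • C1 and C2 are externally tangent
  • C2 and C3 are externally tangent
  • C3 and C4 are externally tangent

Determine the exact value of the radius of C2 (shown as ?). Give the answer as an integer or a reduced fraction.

1. [ext C1·C2]  r_C2² + 17r_C2 − 138 = 0  ⇒  r_C2 = 6 (r>0 drops 1)
2. [ext C2·C3]  r_C2² + (20/3)r_C2 − 76 = 0  ⇒  r_C2 = 6 (r>0 drops 1)

6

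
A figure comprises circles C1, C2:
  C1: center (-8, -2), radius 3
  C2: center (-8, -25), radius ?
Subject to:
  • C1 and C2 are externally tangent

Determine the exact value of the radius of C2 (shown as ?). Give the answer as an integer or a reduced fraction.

1. [ext C1·C2]  r_C2² + 6r_C2 − 520 = 0  ⇒  r_C2 = 20 (r>0 drops 1)

20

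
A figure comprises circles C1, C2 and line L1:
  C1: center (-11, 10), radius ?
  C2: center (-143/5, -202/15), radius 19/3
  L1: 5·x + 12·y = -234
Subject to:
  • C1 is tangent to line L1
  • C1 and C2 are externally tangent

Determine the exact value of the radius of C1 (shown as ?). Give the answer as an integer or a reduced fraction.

1. [C1‖L1]  r_C1² − 529 = 0  ⇒  r_C1 = 23 (r>0 drops 1)
2. [ext C1·C2]  r_C1² + (38/3)r_C1 − 2461/3 = 0  ⇒  r_C1 = 23 (r>0 drops 1)

23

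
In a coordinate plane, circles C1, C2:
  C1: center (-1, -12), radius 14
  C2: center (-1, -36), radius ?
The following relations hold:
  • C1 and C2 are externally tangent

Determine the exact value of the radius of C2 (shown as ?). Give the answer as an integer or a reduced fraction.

1. [ext C1·C2]  r_C2² + 28r_C2 − 380 = 0  ⇒  r_C2 = 10 (r>0 drops 1)

10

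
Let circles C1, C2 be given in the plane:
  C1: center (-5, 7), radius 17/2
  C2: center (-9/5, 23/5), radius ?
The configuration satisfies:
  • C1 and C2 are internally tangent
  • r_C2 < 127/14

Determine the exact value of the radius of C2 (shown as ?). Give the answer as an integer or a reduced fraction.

1. [int C1,C2]  r_C2² − 17r_C2 + 225/4 = 0  ⇒  r_C2 = 9/2 or 25/2
2. given r_C2 < 127/14: keep 9/2

9/2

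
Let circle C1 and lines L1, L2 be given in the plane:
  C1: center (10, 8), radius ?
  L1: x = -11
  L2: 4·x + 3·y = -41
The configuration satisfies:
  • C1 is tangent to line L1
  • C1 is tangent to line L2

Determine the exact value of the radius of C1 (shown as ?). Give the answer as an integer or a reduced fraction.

21

1. [C1‖L1]  r_C1² − 441 = 0  ⇒  r_C1 = 21 (r>0 drops 1)
2. [C1‖L2]  r_C1² − 441 = 0  ⇒  r_C1 = 21 (r>0 drops 1)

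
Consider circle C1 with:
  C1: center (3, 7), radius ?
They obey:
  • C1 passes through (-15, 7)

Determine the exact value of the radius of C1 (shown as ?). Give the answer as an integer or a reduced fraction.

18

1. [C1∋P]  r_C1² − 324 = 0  ⇒  r_C1 = 18 (r>0 drops 1)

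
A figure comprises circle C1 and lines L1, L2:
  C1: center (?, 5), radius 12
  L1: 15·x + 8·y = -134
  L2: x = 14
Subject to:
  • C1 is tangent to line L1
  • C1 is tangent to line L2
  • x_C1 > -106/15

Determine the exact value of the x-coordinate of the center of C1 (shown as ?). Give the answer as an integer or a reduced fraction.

1. [C1‖L1]  x_C1² + (116/5)x_C1 − 252/5 = 0  ⇒  x_C1 = -126/5 or 2
2. [C1‖L2]  x_C1² − 28x_C1 + 52 = 0  ⇒  x_C1 = 2 or 26

2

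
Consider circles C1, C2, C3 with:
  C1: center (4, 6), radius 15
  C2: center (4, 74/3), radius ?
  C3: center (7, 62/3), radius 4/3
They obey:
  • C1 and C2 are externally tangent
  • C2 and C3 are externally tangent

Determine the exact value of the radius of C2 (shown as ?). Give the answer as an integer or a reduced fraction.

1. [ext C1·C2]  r_C2² + 30r_C2 − 1111/9 = 0  ⇒  r_C2 = 11/3 (r>0 drops 1)
2. [ext C2·C3]  r_C2² + (8/3)r_C2 − 209/9 = 0  ⇒  r_C2 = 11/3 (r>0 drops 1)

11/3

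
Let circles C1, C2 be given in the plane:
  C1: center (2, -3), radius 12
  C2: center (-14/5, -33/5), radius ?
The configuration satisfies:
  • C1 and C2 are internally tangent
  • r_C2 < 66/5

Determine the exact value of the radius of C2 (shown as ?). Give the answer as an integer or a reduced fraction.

6

1. [int C1,C2]  r_C2² − 24r_C2 + 108 = 0  ⇒  r_C2 = 6 or 18
2. given r_C2 < 66/5: keep 6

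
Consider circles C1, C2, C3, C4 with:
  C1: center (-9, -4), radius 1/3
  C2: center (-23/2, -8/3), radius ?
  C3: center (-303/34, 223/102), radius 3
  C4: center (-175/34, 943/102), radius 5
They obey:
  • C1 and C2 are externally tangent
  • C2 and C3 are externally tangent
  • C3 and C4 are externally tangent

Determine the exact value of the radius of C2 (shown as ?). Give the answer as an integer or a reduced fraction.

5/2

1. [ext C1·C2]  r_C2² + (2/3)r_C2 − 95/12 = 0  ⇒  r_C2 = 5/2 (r>0 drops 1)
2. [ext C2·C3]  r_C2² + 6r_C2 − 85/4 = 0  ⇒  r_C2 = 5/2 (r>0 drops 1)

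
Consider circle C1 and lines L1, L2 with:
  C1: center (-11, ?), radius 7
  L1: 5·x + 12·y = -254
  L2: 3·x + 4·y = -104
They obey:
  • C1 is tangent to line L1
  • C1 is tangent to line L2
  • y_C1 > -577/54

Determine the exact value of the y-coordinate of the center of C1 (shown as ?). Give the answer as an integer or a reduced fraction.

1. [C1‖L1]  y_C1² + (199/6)y_C1 + 435/2 = 0  ⇒  y_C1 = -145/6 or -9
2. [C1‖L2]  y_C1² + (71/2)y_C1 + 477/2 = 0  ⇒  y_C1 = -53/2 or -9

-9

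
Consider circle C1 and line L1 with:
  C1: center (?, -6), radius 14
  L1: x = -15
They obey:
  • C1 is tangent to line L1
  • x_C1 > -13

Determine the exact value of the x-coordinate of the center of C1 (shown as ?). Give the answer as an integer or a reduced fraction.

-1

1. [C1‖L1]  x_C1² + 30x_C1 + 29 = 0  ⇒  x_C1 = -29 or -1
2. given x_C1 > -13: keep -1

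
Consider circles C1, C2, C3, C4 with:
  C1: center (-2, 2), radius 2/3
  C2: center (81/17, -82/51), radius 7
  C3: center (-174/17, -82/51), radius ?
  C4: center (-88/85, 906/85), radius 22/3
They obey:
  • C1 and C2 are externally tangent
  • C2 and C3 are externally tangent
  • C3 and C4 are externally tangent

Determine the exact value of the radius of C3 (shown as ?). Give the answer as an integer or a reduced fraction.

1. [ext C2·C3]  r_C3² + 14r_C3 − 176 = 0  ⇒  r_C3 = 8 (r>0 drops 1)
2. [ext C3·C4]  r_C3² + (44/3)r_C3 − 544/3 = 0  ⇒  r_C3 = 8 (r>0 drops 1)

8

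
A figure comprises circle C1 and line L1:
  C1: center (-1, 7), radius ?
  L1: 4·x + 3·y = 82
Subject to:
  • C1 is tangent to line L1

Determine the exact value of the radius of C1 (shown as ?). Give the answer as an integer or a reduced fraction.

1. [C1‖L1]  r_C1² − 169 = 0  ⇒  r_C1 = 13 (r>0 drops 1)

13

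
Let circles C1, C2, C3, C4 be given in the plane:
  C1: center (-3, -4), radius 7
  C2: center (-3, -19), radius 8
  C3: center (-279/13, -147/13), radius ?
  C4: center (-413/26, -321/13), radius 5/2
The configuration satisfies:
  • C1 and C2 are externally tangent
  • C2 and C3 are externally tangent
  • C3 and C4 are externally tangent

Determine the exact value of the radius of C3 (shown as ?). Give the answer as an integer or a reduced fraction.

1. [ext C2·C3]  r_C3² + 16r_C3 − 336 = 0  ⇒  r_C3 = 12 (r>0 drops 1)
2. [ext C3·C4]  r_C3² + 5r_C3 − 204 = 0  ⇒  r_C3 = 12 (r>0 drops 1)

12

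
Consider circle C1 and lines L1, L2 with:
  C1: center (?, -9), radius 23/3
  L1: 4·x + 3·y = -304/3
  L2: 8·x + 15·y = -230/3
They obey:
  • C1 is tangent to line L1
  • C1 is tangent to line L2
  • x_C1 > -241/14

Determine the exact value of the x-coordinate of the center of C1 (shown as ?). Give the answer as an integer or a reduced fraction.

1. [C1‖L1]  x_C1² + (223/6)x_C1 + 507/2 = 0  ⇒  x_C1 = -169/6 or -9
2. [C1‖L2]  x_C1² − (175/12)x_C1 − 849/4 = 0  ⇒  x_C1 = -9 or 283/12

-9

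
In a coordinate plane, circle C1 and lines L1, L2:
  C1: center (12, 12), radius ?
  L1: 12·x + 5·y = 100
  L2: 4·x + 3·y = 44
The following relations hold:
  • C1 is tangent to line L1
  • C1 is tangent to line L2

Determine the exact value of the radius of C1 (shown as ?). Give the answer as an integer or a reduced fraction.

1. [C1‖L1]  r_C1² − 64 = 0  ⇒  r_C1 = 8 (r>0 drops 1)
2. [C1‖L2]  r_C1² − 64 = 0  ⇒  r_C1 = 8 (r>0 drops 1)

8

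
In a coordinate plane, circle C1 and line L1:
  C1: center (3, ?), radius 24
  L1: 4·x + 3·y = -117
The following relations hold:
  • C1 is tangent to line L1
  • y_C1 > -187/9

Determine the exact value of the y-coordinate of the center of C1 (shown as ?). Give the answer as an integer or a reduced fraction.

1. [C1‖L1]  y_C1² + 86y_C1 + 249 = 0  ⇒  y_C1 = -83 or -3
2. given y_C1 > -187/9: keep -3

-3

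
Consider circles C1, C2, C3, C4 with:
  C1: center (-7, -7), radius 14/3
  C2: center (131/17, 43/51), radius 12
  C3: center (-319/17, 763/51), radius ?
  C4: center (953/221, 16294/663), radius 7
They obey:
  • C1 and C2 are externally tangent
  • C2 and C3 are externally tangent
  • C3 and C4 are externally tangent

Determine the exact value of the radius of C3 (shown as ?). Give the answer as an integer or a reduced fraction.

18

1. [ext C2·C3]  r_C3² + 24r_C3 − 756 = 0  ⇒  r_C3 = 18 (r>0 drops 1)
2. [ext C3·C4]  r_C3² + 14r_C3 − 576 = 0  ⇒  r_C3 = 18 (r>0 drops 1)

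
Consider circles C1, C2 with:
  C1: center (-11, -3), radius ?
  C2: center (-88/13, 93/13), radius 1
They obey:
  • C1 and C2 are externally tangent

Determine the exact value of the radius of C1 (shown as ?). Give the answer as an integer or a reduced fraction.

1. [ext C1·C2]  r_C1² + 2r_C1 − 120 = 0  ⇒  r_C1 = 10 (r>0 drops 1)

10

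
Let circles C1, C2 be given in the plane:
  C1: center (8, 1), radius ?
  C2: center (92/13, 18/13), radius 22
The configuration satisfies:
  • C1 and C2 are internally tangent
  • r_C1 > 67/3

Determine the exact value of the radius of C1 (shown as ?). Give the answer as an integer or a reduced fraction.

1. [int C1,C2]  r_C1² − 44r_C1 + 483 = 0  ⇒  r_C1 = 21 or 23
2. given r_C1 > 67/3: keep 23

23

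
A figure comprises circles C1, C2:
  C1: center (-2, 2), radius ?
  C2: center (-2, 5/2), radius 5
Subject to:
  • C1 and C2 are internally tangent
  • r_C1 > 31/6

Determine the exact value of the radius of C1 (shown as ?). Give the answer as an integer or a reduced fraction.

11/2

1. [int C1,C2]  r_C1² − 10r_C1 + 99/4 = 0  ⇒  r_C1 = 9/2 or 11/2
2. given r_C1 > 31/6: keep 11/2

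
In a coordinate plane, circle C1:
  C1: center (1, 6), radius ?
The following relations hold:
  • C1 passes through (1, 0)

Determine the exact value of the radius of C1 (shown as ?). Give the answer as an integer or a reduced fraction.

1. [C1∋P]  r_C1² − 36 = 0  ⇒  r_C1 = 6 (r>0 drops 1)

6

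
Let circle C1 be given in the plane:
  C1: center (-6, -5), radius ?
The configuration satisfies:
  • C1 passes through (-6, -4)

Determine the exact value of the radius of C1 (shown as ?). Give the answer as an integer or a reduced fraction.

1

1. [C1∋P]  r_C1² − 1 = 0  ⇒  r_C1 = 1 (r>0 drops 1)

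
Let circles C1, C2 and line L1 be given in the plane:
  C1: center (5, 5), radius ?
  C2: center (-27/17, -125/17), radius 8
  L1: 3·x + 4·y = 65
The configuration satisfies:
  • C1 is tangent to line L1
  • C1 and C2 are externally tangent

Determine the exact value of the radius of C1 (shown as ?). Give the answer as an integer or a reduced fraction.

6

1. [C1‖L1]  r_C1² − 36 = 0  ⇒  r_C1 = 6 (r>0 drops 1)
2. [ext C1·C2]  r_C1² + 16r_C1 − 132 = 0  ⇒  r_C1 = 6 (r>0 drops 1)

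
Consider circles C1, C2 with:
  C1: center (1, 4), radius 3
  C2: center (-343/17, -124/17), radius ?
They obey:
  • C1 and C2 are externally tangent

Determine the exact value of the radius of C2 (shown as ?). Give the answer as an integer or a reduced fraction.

21

1. [ext C1·C2]  r_C2² + 6r_C2 − 567 = 0  ⇒  r_C2 = 21 (r>0 drops 1)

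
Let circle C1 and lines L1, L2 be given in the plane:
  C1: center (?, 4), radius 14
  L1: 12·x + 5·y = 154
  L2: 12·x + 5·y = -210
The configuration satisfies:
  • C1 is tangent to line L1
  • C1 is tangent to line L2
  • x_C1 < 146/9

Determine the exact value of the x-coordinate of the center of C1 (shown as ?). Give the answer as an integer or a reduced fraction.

1. [C1‖L1]  x_C1² − (67/3)x_C1 − 316/3 = 0  ⇒  x_C1 = -4 or 79/3
2. [C1‖L2]  x_C1² + (115/3)x_C1 + 412/3 = 0  ⇒  x_C1 = -103/3 or -4

-4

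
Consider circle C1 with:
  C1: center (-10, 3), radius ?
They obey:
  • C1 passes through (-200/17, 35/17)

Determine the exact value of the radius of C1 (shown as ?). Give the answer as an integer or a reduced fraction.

2

1. [C1∋P]  r_C1² − 4 = 0  ⇒  r_C1 = 2 (r>0 drops 1)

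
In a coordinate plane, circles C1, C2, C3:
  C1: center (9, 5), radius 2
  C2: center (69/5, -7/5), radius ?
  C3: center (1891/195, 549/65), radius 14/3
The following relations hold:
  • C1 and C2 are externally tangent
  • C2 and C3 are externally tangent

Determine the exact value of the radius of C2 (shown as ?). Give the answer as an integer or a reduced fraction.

1. [ext C1·C2]  r_C2² + 4r_C2 − 60 = 0  ⇒  r_C2 = 6 (r>0 drops 1)
2. [ext C2·C3]  r_C2² + (28/3)r_C2 − 92 = 0  ⇒  r_C2 = 6 (r>0 drops 1)

6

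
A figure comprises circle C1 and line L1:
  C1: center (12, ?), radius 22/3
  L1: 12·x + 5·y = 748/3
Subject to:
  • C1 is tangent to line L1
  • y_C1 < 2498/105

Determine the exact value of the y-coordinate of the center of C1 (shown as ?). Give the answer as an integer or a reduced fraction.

1. [C1‖L1]  y_C1² − (632/15)y_C1 + 1204/15 = 0  ⇒  y_C1 = 2 or 602/15
2. given y_C1 < 2498/105: keep 2

2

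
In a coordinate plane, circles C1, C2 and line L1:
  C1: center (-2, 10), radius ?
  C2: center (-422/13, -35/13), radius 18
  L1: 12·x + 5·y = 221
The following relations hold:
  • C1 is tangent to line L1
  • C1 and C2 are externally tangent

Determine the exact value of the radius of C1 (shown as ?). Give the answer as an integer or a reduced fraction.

15

1. [C1‖L1]  r_C1² − 225 = 0  ⇒  r_C1 = 15 (r>0 drops 1)
2. [ext C1·C2]  r_C1² + 36r_C1 − 765 = 0  ⇒  r_C1 = 15 (r>0 drops 1)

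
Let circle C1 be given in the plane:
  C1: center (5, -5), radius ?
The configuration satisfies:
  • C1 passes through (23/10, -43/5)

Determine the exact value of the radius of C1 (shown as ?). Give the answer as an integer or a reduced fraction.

1. [C1∋P]  r_C1² − 81/4 = 0  ⇒  r_C1 = 9/2 (r>0 drops 1)

9/2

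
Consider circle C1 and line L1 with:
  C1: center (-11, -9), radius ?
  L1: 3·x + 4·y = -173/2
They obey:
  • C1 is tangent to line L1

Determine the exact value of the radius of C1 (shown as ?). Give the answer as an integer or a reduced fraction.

1. [C1‖L1]  r_C1² − 49/4 = 0  ⇒  r_C1 = 7/2 (r>0 drops 1)

7/2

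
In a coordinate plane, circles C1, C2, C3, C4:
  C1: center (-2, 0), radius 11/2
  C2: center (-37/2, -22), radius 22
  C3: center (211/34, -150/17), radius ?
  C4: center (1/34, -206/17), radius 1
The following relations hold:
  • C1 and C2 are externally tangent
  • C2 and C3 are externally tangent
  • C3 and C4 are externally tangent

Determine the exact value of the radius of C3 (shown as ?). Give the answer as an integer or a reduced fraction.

1. [ext C2·C3]  r_C3² + 44r_C3 − 300 = 0  ⇒  r_C3 = 6 (r>0 drops 1)
2. [ext C3·C4]  r_C3² + 2r_C3 − 48 = 0  ⇒  r_C3 = 6 (r>0 drops 1)

6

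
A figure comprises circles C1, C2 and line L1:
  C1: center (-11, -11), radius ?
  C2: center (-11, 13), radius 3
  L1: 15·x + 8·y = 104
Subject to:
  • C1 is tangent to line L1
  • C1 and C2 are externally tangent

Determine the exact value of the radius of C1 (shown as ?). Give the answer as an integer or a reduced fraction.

1. [C1‖L1]  r_C1² − 441 = 0  ⇒  r_C1 = 21 (r>0 drops 1)
2. [ext C1·C2]  r_C1² + 6r_C1 − 567 = 0  ⇒  r_C1 = 21 (r>0 drops 1)

21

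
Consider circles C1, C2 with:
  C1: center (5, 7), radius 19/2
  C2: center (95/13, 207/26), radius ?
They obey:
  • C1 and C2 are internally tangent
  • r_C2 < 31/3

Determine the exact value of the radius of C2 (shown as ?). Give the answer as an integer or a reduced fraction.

7

1. [int C1,C2]  r_C2² − 19r_C2 + 84 = 0  ⇒  r_C2 = 7 or 12
2. given r_C2 < 31/3: keep 7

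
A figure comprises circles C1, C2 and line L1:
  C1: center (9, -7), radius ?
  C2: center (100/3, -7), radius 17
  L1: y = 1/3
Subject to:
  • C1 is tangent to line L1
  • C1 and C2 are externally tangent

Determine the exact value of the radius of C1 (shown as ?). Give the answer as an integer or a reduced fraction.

22/3

1. [C1‖L1]  r_C1² − 484/9 = 0  ⇒  r_C1 = 22/3 (r>0 drops 1)
2. [ext C1·C2]  r_C1² + 34r_C1 − 2728/9 = 0  ⇒  r_C1 = 22/3 (r>0 drops 1)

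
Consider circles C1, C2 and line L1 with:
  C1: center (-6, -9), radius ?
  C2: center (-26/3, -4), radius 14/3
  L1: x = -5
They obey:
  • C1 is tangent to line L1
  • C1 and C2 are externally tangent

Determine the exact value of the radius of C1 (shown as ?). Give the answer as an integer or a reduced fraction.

1. [C1‖L1]  r_C1² − 1 = 0  ⇒  r_C1 = 1 (r>0 drops 1)
2. [ext C1·C2]  r_C1² + (28/3)r_C1 − 31/3 = 0  ⇒  r_C1 = 1 (r>0 drops 1)

1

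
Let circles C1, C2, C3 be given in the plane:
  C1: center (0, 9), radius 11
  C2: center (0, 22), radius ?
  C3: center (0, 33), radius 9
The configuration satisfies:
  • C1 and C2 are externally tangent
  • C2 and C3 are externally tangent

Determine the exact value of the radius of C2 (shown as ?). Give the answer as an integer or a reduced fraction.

2

1. [ext C1·C2]  r_C2² + 22r_C2 − 48 = 0  ⇒  r_C2 = 2 (r>0 drops 1)
2. [ext C2·C3]  r_C2² + 18r_C2 − 40 = 0  ⇒  r_C2 = 2 (r>0 drops 1)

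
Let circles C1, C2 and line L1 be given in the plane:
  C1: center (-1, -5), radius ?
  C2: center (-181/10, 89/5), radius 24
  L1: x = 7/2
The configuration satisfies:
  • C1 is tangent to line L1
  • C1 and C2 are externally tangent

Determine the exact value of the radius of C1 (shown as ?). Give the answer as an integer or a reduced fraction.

1. [C1‖L1]  r_C1² − 81/4 = 0  ⇒  r_C1 = 9/2 (r>0 drops 1)
2. [ext C1·C2]  r_C1² + 48r_C1 − 945/4 = 0  ⇒  r_C1 = 9/2 (r>0 drops 1)

9/2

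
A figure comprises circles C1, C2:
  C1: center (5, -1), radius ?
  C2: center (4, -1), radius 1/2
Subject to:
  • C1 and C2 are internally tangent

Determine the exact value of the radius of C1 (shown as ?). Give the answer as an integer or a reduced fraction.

1. [int C1,C2]  r_C1² − 1r_C1 − 3/4 = 0  ⇒  r_C1 = 3/2 (r>0 drops 1)

3/2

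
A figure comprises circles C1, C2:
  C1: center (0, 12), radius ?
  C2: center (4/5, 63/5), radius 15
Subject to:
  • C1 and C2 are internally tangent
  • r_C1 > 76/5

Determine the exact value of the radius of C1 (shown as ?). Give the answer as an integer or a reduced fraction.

16

1. [int C1,C2]  r_C1² − 30r_C1 + 224 = 0  ⇒  r_C1 = 14 or 16
2. given r_C1 > 76/5: keep 16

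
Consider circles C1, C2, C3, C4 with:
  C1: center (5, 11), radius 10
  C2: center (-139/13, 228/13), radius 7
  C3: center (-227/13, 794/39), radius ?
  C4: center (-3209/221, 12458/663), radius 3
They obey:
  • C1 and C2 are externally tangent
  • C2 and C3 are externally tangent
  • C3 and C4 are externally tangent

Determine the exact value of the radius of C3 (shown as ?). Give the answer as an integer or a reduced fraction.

1/3

1. [ext C2·C3]  r_C3² + 14r_C3 − 43/9 = 0  ⇒  r_C3 = 1/3 (r>0 drops 1)
2. [ext C3·C4]  r_C3² + 6r_C3 − 19/9 = 0  ⇒  r_C3 = 1/3 (r>0 drops 1)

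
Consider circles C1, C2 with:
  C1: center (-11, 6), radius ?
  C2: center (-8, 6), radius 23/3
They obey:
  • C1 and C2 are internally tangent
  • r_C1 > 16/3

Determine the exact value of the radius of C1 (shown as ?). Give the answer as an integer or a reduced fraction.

1. [int C1,C2]  r_C1² − (46/3)r_C1 + 448/9 = 0  ⇒  r_C1 = 14/3 or 32/3
2. given r_C1 > 16/3: keep 32/3

32/3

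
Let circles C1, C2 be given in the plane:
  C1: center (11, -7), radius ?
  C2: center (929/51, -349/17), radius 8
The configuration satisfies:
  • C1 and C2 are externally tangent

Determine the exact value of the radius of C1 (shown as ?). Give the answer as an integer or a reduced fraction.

22/3

1. [ext C1·C2]  r_C1² + 16r_C1 − 1540/9 = 0  ⇒  r_C1 = 22/3 (r>0 drops 1)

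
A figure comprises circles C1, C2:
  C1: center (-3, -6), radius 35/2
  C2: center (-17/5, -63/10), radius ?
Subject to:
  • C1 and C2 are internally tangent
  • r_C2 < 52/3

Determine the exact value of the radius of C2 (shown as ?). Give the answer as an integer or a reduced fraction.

1. [int C1,C2]  r_C2² − 35r_C2 + 306 = 0  ⇒  r_C2 = 17 or 18
2. given r_C2 < 52/3: keep 17

17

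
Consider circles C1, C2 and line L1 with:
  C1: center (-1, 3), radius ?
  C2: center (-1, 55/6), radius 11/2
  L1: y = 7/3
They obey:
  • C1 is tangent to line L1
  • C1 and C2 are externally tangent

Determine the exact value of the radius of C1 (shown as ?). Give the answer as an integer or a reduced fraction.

2/3

1. [C1‖L1]  r_C1² − 4/9 = 0  ⇒  r_C1 = 2/3 (r>0 drops 1)
2. [ext C1·C2]  r_C1² + 11r_C1 − 70/9 = 0  ⇒  r_C1 = 2/3 (r>0 drops 1)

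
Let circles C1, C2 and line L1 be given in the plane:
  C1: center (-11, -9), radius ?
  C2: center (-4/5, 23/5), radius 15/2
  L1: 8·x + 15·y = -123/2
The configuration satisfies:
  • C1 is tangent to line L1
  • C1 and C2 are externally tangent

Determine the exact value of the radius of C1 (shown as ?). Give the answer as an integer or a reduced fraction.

19/2

1. [C1‖L1]  r_C1² − 361/4 = 0  ⇒  r_C1 = 19/2 (r>0 drops 1)
2. [ext C1·C2]  r_C1² + 15r_C1 − 931/4 = 0  ⇒  r_C1 = 19/2 (r>0 drops 1)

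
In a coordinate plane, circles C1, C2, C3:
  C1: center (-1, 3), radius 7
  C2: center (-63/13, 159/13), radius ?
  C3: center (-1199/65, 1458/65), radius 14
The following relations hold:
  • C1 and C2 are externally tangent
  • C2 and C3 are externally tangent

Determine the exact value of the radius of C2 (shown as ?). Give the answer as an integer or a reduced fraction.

3

1. [ext C1·C2]  r_C2² + 14r_C2 − 51 = 0  ⇒  r_C2 = 3 (r>0 drops 1)
2. [ext C2·C3]  r_C2² + 28r_C2 − 93 = 0  ⇒  r_C2 = 3 (r>0 drops 1)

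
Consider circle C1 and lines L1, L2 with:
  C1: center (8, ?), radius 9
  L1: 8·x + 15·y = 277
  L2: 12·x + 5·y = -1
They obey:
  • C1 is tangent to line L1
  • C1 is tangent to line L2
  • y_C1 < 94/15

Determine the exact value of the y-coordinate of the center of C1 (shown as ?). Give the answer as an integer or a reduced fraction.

4

1. [C1‖L1]  y_C1² − (142/5)y_C1 + 488/5 = 0  ⇒  y_C1 = 4 or 122/5
2. [C1‖L2]  y_C1² + (194/5)y_C1 − 856/5 = 0  ⇒  y_C1 = -214/5 or 4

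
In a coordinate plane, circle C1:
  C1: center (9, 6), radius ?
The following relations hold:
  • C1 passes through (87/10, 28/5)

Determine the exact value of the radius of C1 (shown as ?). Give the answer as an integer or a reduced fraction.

1. [C1∋P]  r_C1² − 1/4 = 0  ⇒  r_C1 = 1/2 (r>0 drops 1)

1/2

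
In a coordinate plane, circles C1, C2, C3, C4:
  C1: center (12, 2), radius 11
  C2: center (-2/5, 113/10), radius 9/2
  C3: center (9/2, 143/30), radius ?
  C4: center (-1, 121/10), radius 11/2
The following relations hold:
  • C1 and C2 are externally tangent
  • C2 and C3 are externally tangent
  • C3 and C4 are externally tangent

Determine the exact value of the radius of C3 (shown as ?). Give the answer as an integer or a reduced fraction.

1. [ext C2·C3]  r_C3² + 9r_C3 − 418/9 = 0  ⇒  r_C3 = 11/3 (r>0 drops 1)
2. [ext C3·C4]  r_C3² + 11r_C3 − 484/9 = 0  ⇒  r_C3 = 11/3 (r>0 drops 1)

11/3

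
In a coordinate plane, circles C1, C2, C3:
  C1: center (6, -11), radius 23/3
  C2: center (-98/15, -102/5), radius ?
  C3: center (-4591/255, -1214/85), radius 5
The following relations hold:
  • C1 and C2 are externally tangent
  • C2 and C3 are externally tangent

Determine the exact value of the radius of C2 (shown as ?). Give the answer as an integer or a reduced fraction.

8

1. [ext C1·C2]  r_C2² + (46/3)r_C2 − 560/3 = 0  ⇒  r_C2 = 8 (r>0 drops 1)
2. [ext C2·C3]  r_C2² + 10r_C2 − 144 = 0  ⇒  r_C2 = 8 (r>0 drops 1)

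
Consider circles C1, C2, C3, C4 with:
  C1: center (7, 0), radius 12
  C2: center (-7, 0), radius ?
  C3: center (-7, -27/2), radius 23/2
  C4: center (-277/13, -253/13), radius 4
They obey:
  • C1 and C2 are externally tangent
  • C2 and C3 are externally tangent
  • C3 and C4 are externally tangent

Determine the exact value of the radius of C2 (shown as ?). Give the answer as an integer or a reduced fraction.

1. [ext C1·C2]  r_C2² + 24r_C2 − 52 = 0  ⇒  r_C2 = 2 (r>0 drops 1)
2. [ext C2·C3]  r_C2² + 23r_C2 − 50 = 0  ⇒  r_C2 = 2 (r>0 drops 1)

2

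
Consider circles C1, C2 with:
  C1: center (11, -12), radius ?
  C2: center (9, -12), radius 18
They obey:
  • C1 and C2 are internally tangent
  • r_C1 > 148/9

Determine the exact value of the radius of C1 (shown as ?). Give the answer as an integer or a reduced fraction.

1. [int C1,C2]  r_C1² − 36r_C1 + 320 = 0  ⇒  r_C1 = 16 or 20
2. given r_C1 > 148/9: keep 20

20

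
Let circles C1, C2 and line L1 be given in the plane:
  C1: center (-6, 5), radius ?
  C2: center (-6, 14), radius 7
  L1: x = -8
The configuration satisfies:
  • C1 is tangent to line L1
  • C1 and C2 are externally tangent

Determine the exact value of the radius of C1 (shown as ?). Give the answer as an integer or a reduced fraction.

1. [C1‖L1]  r_C1² − 4 = 0  ⇒  r_C1 = 2 (r>0 drops 1)
2. [ext C1·C2]  r_C1² + 14r_C1 − 32 = 0  ⇒  r_C1 = 2 (r>0 drops 1)

2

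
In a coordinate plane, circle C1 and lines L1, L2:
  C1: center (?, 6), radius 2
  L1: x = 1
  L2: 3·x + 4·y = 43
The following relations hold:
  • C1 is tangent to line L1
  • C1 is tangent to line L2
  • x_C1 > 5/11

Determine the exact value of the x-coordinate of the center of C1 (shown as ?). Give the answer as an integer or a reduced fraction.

3

1. [C1‖L1]  x_C1² − 2x_C1 − 3 = 0  ⇒  x_C1 = -1 or 3
2. [C1‖L2]  x_C1² − (38/3)x_C1 + 29 = 0  ⇒  x_C1 = 3 or 29/3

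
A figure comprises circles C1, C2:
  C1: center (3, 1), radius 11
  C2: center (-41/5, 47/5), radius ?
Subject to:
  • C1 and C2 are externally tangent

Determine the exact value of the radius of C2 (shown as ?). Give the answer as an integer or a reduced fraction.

1. [ext C1·C2]  r_C2² + 22r_C2 − 75 = 0  ⇒  r_C2 = 3 (r>0 drops 1)

3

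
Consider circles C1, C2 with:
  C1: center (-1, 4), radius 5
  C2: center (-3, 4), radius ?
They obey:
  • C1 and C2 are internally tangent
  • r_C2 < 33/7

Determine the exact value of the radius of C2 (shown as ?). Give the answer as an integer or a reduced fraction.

1. [int C1,C2]  r_C2² − 10r_C2 + 21 = 0  ⇒  r_C2 = 3 or 7
2. given r_C2 < 33/7: keep 3

3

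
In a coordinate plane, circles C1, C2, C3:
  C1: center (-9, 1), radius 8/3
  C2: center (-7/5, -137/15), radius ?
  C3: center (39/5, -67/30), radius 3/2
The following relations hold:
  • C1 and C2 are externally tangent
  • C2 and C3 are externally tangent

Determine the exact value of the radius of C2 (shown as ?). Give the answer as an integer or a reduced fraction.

10

1. [ext C1·C2]  r_C2² + (16/3)r_C2 − 460/3 = 0  ⇒  r_C2 = 10 (r>0 drops 1)
2. [ext C2·C3]  r_C2² + 3r_C2 − 130 = 0  ⇒  r_C2 = 10 (r>0 drops 1)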